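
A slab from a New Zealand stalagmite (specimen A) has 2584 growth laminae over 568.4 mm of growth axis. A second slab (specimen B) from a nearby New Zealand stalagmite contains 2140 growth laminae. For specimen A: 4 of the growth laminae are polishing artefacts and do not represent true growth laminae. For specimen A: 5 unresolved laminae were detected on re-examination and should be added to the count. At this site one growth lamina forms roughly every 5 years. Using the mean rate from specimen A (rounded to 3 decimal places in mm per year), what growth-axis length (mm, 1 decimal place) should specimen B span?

Specimen A: true growth lamina count = 2584 − 4 + 5 = 2585.
Specimen A: multiplying by 5 years per growth lamina: 2585 × 5 = 12925 years.
A: Mean rate = 568.4 mm / 12925 years ≈ 0.044 mm/yr.
Specimen B: multiplying by 5 years per growth lamina: 2140 × 5 = 10700 years. Length of B = 0.044 × 10700 = 470.8 mm.

470.8 mm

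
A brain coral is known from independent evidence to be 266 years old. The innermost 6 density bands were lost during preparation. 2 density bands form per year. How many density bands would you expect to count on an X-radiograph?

With 2 density bands per year, 266 years would produce 266 × 2 = 532 density bands.
Less the 6 uncaptured density bands: 532 − 6 = 526.

526 density bands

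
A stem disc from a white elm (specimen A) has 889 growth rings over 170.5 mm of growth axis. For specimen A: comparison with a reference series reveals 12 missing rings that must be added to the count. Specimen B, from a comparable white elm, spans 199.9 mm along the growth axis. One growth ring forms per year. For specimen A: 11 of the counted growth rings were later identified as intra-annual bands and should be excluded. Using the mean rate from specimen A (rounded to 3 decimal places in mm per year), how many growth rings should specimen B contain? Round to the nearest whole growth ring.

Specimen A: correcting the raw count gives 889 − 11 + 12 = 890 true growth rings.
A: Extension rate ≈ 170.5 / 890 = 0.192 mm per year.
For B, 199.9 / 0.192 = 1041.15 years ≈ 1041 growth rings.

1041 growth rings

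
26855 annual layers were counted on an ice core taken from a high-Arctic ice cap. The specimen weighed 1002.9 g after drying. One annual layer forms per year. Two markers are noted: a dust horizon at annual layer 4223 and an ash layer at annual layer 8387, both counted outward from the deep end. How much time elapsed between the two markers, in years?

4164 years

Separation: 8387 − 4223 = 4164 annual layers.
At one annual layer per year, 4164 years elapsed between them.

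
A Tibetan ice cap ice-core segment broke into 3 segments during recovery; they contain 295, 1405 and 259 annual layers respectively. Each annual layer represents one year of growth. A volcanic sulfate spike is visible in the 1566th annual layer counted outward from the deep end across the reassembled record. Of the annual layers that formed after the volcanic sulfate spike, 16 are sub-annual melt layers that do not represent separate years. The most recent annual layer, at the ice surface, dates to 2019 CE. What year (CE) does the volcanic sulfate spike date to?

Total annual layers = 295 + 1405 + 259 = 1959.
Between annual layer 1566 and the ice surface there are 1959 − 1566 = 393 annual layers.
393 − 16 false = 377 true annual layers after the volcanic sulfate spike.
2019 − 377 = 1642 CE.

1642 CE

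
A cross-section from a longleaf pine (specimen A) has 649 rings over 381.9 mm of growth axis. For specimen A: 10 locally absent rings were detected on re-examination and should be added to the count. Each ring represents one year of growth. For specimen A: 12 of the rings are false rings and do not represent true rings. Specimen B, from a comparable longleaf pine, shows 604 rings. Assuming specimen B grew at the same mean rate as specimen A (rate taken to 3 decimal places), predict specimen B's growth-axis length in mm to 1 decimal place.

356.4 mm

Specimen A: correcting the raw count gives 649 − 12 + 10 = 647 true rings.
A: 381.9 mm over 647 years gives 381.9 / 647 ≈ 0.590 mm per year.
Length of B = 0.590 × 604 = 356.4 mm.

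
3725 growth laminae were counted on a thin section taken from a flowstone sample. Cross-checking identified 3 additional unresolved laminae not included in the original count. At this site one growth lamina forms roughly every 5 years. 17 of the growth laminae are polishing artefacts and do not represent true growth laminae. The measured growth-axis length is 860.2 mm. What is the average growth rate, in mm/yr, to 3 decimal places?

True growth lamina count = 3725 − 17 + 3 = 3711.
Multiplying by 5 years per growth lamina: 3711 × 5 = 18555 years.
860.2 mm over 18555 years gives 860.2 / 18555 ≈ 0.046 mm/yr.

0.046 mm/yr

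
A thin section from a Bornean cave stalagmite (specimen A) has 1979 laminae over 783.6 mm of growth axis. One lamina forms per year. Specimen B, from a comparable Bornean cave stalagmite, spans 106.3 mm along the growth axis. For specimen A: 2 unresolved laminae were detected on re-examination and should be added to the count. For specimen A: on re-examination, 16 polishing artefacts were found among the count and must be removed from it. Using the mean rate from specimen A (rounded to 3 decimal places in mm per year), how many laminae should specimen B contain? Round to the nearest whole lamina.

Specimen A: true lamina count = 1979 − 16 + 2 = 1965.
A: Extension rate ≈ 783.6 / 1965 = 0.399 mm per year.
B spans 106.3 / 0.399 = 266.42 years ≈ 266 laminae.

266 laminae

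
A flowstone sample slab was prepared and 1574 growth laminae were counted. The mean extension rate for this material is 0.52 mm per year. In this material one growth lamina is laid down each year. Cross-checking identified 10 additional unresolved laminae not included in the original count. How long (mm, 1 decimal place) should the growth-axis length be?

823.7 mm

After corrections the count is 1574 + 10 = 1584 growth laminae.
Length ≈ 0.52 × 1584 = 823.7 mm.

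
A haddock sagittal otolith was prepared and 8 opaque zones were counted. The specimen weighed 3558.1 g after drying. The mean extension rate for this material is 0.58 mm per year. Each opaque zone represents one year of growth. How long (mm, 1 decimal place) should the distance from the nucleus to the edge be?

4.6 mm

8 years of growth are recorded.
Predicted length = 0.58 mm/year × 8 years = 4.6 mm.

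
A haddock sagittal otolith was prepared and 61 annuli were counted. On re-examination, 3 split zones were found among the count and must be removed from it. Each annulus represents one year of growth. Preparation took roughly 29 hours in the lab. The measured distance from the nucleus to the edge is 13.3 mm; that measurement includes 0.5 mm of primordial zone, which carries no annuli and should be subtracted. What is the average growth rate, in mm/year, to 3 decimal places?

After corrections the count is 61 − 3 = 58 annuli.
Net length = 13.3 − 0.5 = 12.8 mm.
12.8 mm over 58 years gives 12.8 / 58 ≈ 0.221 mm/year.

0.221 mm/year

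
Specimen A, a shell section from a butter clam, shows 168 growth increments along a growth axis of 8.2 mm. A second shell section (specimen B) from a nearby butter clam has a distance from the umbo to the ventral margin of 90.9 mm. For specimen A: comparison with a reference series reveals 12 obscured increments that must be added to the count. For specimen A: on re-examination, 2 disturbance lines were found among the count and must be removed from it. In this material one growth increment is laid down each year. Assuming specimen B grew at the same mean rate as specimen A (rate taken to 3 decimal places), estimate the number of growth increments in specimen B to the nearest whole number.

Specimen A: correcting the raw count gives 168 − 2 + 12 = 178 true growth increments.
A: Extension rate ≈ 8.2 / 178 = 0.046 mm per year.
B spans 90.9 / 0.046 = 1976.09 years ≈ 1976 growth increments.

1976 growth increments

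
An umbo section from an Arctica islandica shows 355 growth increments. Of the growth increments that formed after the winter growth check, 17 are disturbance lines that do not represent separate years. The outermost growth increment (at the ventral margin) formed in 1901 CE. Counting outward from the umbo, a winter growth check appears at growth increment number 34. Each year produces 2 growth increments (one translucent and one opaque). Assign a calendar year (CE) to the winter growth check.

Between growth increment 34 and the ventral margin there are 355 − 34 = 321 growth increments.
Excluding 17 false growth increments: 321 − 17 = 304.
304 growth increments at 2 per year is 304 / 2 = 152 years.
1901 − 152 = 1749 CE.

1749 CE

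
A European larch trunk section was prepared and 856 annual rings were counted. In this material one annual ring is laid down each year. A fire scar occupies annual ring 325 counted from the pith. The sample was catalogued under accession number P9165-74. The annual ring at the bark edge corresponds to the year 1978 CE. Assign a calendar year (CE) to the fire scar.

Between annual ring 325 and the bark edge there are 856 − 325 = 531 annual rings.
The annual ring at the bark edge is 1978 CE, so the fire scar dates to 1978 − 531 = 1447 CE.

1447 CE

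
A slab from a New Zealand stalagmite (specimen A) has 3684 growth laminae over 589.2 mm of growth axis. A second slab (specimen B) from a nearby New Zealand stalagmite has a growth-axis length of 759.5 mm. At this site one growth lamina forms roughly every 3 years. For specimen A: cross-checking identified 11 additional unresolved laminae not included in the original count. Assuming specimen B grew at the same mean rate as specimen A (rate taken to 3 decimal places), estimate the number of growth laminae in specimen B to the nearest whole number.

4777 growth laminae

Specimen A: adjusted count: 3684 + 11 = 3695 growth laminae.
Specimen A: at 3 years per growth lamina, 3695 × 3 = 11085 years.
A: 589.2 mm over 11085 years gives 589.2 / 11085 ≈ 0.053 mm per year.
B spans 759.5 / 0.053 = 14330.19 years; at 3 years per growth lamina that is 14330.19 / 3 ≈ 4777 growth laminae.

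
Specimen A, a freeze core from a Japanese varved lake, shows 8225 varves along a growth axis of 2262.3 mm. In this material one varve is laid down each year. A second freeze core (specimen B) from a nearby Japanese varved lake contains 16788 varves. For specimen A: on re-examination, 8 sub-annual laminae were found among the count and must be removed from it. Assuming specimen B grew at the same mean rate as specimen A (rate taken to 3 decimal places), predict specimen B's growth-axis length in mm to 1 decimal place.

Specimen A: true varve count = 8225 − 8 = 8217.
A: Mean rate = 2262.3 mm / 8217 years ≈ 0.275 mm per year.
Length of B = 0.275 × 16788 = 4616.7 mm.

4616.7 mm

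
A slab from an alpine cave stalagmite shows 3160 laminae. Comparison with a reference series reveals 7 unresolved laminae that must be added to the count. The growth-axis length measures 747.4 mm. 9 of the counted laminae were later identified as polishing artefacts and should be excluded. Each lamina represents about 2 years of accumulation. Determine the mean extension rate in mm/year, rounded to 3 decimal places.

Correcting the raw count gives 3160 − 9 + 7 = 3158 true laminae.
At 2 years per lamina, 3158 × 2 = 6316 years.
Mean rate = 747.4 mm / 6316 years ≈ 0.118 mm/year.

0.118 mm/year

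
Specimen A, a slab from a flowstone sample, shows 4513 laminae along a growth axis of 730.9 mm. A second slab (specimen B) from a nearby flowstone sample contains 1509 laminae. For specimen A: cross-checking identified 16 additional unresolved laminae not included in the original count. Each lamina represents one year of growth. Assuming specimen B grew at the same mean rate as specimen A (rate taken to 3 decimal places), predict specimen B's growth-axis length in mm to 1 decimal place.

Specimen A: correcting the raw count gives 4513 + 16 = 4529 true laminae.
A: 730.9 mm over 4529 years gives 730.9 / 4529 ≈ 0.161 mm per year.
For B, 0.161 mm/year × 1509 years = 242.9 mm.

242.9 mm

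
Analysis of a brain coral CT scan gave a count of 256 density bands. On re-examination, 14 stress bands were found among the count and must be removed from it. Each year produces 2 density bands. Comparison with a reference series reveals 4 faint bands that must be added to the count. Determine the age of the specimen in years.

True density band count = 256 − 14 + 4 = 246.
With 2 density bands per year, 246 / 2 = 123 years.

123 yr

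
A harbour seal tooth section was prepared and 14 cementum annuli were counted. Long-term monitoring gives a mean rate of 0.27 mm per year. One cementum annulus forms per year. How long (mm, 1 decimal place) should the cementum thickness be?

3.8 mm

The record spans 14 years at 0.27 mm per year.
Length ≈ 0.27 × 14 = 3.8 mm.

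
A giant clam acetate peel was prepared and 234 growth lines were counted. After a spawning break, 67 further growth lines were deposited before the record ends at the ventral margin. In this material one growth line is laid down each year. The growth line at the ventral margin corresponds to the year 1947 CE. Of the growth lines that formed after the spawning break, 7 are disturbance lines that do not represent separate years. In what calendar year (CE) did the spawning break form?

1887 CE

67 growth lines post-date the spawning break.
67 − 7 false = 60 true growth lines after the spawning break.
1947 − 60 = 1887 CE.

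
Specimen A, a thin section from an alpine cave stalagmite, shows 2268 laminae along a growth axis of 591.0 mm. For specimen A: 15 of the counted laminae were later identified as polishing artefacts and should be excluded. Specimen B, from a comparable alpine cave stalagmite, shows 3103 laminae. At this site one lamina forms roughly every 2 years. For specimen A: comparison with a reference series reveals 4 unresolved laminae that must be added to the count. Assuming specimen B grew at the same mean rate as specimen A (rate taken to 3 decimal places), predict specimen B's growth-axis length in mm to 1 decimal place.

813.0 mm

Specimen A: correcting the raw count gives 2268 − 15 + 4 = 2257 true laminae.
Specimen A: 2257 laminae at 2 years each span 2257 × 2 = 4514 years.
A: 591.0 mm over 4514 years gives 591.0 / 4514 ≈ 0.131 mm per year.
Specimen B: 3103 laminae at 2 years each span 3103 × 2 = 6206 years. For B, 0.131 mm/year × 6206 years = 813.0 mm.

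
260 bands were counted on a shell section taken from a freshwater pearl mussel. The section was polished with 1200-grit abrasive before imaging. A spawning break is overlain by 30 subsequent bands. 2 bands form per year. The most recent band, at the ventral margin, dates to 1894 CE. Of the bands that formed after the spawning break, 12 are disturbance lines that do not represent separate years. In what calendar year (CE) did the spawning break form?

1885 CE

30 bands post-date the spawning break.
Removing the 12 false bands leaves 30 − 12 = 18 true bands beyond the spawning break.
18 bands at 2 per year is 18 / 2 = 9 years.
1894 − 9 = 1885 CE.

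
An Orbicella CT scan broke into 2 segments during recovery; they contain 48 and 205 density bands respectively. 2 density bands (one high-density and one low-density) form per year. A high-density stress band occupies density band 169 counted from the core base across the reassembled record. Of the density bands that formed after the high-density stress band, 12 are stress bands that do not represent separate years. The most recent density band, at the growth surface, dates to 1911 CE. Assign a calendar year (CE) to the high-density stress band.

1875 CE

Total density bands = 48 + 205 = 253.
Between density band 169 and the growth surface there are 253 − 169 = 84 density bands.
84 − 12 false = 72 true density bands after the high-density stress band.
Dividing by 2 density bands per year: 72 / 2 = 36 years.
1911 − 36 = 1875 CE.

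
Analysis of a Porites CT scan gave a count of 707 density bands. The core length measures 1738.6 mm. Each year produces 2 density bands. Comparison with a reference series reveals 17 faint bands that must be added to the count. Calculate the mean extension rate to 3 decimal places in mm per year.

4.803 mm per year

Correcting the raw count gives 707 + 17 = 724 true density bands.
Dividing by 2 density bands per year: 724 / 2 = 362 years.
Extension rate ≈ 1738.6 / 362 = 4.803 mm per year.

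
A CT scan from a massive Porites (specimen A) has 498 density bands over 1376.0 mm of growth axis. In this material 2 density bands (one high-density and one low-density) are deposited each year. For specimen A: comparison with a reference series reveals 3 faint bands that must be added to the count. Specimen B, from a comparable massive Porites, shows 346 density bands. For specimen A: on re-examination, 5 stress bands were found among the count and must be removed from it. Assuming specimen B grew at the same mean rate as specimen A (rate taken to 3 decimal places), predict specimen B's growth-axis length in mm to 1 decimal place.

Specimen A: true density band count = 498 − 5 + 3 = 496.
Specimen A: dividing by 2 density bands per year: 496 / 2 = 248 years.
A: 1376.0 mm over 248 years gives 1376.0 / 248 ≈ 5.548 mm/yr.
Specimen B: with 2 density bands per year, 346 / 2 = 173 years. B's length ≈ 5.548 × 173 = 959.8 mm.

959.8 mm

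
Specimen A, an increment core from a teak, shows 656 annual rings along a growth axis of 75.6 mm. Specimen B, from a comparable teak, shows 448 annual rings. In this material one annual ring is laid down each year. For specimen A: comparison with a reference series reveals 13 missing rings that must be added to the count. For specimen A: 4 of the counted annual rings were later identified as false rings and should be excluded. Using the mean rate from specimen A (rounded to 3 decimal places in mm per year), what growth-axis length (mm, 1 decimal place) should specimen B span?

51.1 mm

Specimen A: adjusted count: 656 − 4 + 13 = 665 annual rings.
A: 75.6 mm over 665 years gives 75.6 / 665 ≈ 0.114 mm per year.
For B, 0.114 mm/year × 448 years = 51.1 mm.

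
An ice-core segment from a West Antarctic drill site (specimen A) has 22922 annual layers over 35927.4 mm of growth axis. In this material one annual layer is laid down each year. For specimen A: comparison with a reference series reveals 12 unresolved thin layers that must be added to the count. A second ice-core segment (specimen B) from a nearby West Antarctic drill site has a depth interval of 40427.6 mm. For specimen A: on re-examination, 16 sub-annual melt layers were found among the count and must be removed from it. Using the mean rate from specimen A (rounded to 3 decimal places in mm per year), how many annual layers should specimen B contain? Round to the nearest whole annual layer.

Specimen A: adjusted count: 22922 − 16 + 12 = 22918 annual layers.
A: 35927.4 mm over 22918 years gives 35927.4 / 22918 ≈ 1.568 mm/year.
B spans 40427.6 / 1.568 = 25782.91 years ≈ 25783 annual layers.

25783 annual layers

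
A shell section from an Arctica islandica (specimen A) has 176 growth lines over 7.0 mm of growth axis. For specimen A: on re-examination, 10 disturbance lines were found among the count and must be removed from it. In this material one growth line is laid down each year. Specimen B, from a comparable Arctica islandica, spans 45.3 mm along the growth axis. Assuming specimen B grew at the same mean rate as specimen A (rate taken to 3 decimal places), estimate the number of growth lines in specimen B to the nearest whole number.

Specimen A: correcting the raw count gives 176 − 10 = 166 true growth lines.
A: Extension rate ≈ 7.0 / 166 = 0.042 mm per year.
B spans 45.3 / 0.042 = 1078.57 years ≈ 1079 growth lines.

1079 growth lines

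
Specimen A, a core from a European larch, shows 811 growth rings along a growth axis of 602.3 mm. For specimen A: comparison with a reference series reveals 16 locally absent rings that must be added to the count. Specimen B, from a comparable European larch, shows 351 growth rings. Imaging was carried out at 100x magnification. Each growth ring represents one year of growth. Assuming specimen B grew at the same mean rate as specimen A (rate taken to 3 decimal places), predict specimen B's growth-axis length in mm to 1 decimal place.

255.5 mm

Specimen A: after corrections the count is 811 + 16 = 827 growth rings.
A: Mean rate = 602.3 mm / 827 years ≈ 0.728 mm/year.
Length of B = 0.728 × 351 = 255.5 mm.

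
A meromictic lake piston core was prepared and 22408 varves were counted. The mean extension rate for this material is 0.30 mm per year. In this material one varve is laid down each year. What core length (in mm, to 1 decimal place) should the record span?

6722.4 mm

22408 years of growth are recorded.
Predicted length = 0.30 mm/year × 22408 years = 6722.4 mm.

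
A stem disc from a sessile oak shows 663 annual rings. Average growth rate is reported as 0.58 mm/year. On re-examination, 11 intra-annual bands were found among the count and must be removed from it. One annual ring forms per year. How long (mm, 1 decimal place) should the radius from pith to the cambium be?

378.2 mm

True annual ring count = 663 − 11 = 652.
Predicted length = 0.58 mm/year × 652 years = 378.2 mm.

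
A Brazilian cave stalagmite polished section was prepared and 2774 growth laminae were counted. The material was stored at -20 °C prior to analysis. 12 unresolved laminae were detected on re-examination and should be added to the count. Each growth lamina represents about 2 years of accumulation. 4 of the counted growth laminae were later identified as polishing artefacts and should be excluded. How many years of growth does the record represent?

Adjusted count: 2774 − 4 + 12 = 2782 growth laminae.
At 2 years per growth lamina, 2782 × 2 = 5564 years.

5564 years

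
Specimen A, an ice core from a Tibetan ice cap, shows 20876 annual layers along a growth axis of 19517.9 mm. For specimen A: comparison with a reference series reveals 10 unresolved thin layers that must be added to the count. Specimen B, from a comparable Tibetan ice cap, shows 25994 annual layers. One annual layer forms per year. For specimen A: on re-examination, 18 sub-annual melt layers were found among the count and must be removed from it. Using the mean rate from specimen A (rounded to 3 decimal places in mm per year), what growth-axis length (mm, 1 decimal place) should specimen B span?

24304.4 mm

Specimen A: true annual layer count = 20876 − 18 + 10 = 20868.
A: 19517.9 mm over 20868 years gives 19517.9 / 20868 ≈ 0.935 mm/year.
Length of B = 0.935 × 25994 = 24304.4 mm.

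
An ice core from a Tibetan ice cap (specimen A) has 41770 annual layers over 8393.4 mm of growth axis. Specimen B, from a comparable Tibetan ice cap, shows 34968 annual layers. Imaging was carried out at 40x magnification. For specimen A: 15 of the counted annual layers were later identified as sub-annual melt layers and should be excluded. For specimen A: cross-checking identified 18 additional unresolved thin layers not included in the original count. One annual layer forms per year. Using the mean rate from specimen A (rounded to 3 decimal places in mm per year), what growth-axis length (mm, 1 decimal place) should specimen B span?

7028.6 mm

Specimen A: correcting the raw count gives 41770 − 15 + 18 = 41773 true annual layers.
A: Extension rate ≈ 8393.4 / 41773 = 0.201 mm/year.
Length of B = 0.201 × 34968 = 7028.6 mm.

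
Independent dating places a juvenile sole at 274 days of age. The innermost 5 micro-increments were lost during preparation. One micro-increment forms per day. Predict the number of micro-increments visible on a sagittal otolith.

269 micro-increments

At one micro-increment per day, 274 days correspond to 274 micro-increments.
274 − 5 missed = 269 micro-increments expected in the prepared section.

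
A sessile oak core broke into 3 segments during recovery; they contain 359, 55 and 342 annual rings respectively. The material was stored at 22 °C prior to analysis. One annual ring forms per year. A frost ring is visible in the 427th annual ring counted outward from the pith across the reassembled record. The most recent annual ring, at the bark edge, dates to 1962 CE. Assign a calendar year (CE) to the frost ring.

Total annual rings = 359 + 55 + 342 = 756.
Between annual ring 427 and the bark edge there are 756 − 427 = 329 annual rings.
1962 − 329 = 1633 CE.

1633 CE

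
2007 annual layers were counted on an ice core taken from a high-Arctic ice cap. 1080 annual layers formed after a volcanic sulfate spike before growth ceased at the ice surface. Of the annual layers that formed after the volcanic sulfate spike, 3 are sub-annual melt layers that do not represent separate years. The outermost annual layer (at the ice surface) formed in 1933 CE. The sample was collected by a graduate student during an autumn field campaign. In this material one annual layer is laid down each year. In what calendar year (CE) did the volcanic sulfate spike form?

There are 1080 annual layers younger than the volcanic sulfate spike.
1080 − 3 false = 1077 true annual layers after the volcanic sulfate spike.
1933 − 1077 = 856 CE.

856 CE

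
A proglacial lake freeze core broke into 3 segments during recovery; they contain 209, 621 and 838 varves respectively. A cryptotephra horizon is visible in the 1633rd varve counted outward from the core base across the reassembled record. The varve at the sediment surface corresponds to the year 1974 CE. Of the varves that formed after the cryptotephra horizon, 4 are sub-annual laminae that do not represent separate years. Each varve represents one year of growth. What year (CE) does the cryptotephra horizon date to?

Total varves = 209 + 621 + 838 = 1668.
Between varve 1633 and the sediment surface there are 1668 − 1633 = 35 varves.
Removing the 4 false varves leaves 35 − 4 = 31 true varves beyond the cryptotephra horizon.
The varve at the sediment surface is 1974 CE, so the cryptotephra horizon dates to 1974 − 31 = 1943 CE.

1943 CE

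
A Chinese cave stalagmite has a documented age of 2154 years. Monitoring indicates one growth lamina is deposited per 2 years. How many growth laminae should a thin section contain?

At 2 years per growth lamina, 2154 / 2 = 1077 growth laminae are expected.
So 1077 growth laminae should be present.

1077 growth laminae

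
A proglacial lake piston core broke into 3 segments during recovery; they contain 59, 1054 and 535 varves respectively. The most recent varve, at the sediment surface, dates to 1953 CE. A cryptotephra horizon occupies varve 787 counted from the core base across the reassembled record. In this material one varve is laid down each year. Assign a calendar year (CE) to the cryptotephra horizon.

1092 CE

Total varves = 59 + 1054 + 535 = 1648.
Between varve 787 and the sediment surface there are 1648 − 787 = 861 varves.
Counting back 861 years from 1953 CE places the cryptotephra horizon in 1953 − 861 = 1092 CE.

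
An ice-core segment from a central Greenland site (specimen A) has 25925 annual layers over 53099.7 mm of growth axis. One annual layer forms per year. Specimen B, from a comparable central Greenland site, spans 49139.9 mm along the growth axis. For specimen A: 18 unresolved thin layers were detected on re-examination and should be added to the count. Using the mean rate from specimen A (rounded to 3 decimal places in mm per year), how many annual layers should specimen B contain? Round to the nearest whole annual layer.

24006 annual layers

Specimen A: adjusted count: 25925 + 18 = 25943 annual layers.
A: 53099.7 mm over 25943 years gives 53099.7 / 25943 ≈ 2.047 mm per year.
For B, 49139.9 / 2.047 = 24005.81 years ≈ 24006 annual layers.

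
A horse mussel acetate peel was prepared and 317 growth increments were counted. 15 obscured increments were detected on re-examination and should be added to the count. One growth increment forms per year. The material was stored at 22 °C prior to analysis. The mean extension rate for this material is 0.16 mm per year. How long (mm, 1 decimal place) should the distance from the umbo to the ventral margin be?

53.1 mm

Correcting the raw count gives 317 + 15 = 332 true growth increments.
332 years at 0.16 mm/year gives 0.16 × 332 = 53.1 mm.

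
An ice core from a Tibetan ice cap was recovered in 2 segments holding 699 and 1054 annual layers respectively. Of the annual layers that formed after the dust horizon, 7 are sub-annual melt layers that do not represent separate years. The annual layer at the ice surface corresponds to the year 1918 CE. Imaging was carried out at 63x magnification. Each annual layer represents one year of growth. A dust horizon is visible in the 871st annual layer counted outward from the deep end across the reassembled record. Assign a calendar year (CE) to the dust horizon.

1043 CE

Total annual layers = 699 + 1054 = 1753.
1753 − 871 = 882 annual layers lie beyond the dust horizon toward the ice surface.
Excluding 7 false annual layers: 882 − 7 = 875.
The annual layer at the ice surface is 1918 CE, so the dust horizon dates to 1918 − 875 = 1043 CE.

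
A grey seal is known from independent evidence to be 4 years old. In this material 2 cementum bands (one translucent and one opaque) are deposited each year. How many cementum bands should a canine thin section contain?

8 cementum bands

4 years at 2 cementum bands per year gives 4 × 2 = 8 cementum bands.
So 8 cementum bands should be present.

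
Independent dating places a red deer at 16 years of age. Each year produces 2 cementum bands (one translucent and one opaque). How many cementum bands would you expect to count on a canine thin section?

With 2 cementum bands per year, 16 years would produce 16 × 2 = 32 cementum bands.
So 32 cementum bands should be present.

32 cementum bands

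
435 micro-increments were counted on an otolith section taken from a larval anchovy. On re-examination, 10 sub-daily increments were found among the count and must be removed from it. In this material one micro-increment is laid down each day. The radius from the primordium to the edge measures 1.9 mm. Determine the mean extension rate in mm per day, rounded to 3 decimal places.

0.004 mm per day

Correcting the raw count gives 435 − 10 = 425 true micro-increments.
Mean rate = 1.9 mm / 425 days ≈ 0.004 mm per day.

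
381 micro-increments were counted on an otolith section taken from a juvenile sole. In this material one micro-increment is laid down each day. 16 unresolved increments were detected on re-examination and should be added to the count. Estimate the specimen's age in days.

397 d

After corrections the count is 381 + 16 = 397 micro-increments.
One micro-increment per day makes the duration 397 days.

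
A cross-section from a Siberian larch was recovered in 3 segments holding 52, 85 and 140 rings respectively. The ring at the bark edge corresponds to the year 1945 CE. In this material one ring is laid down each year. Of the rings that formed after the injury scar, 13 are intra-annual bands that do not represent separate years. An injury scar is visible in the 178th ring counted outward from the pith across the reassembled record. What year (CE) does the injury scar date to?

Total rings = 52 + 85 + 140 = 277.
Between ring 178 and the bark edge there are 277 − 178 = 99 rings.
Excluding 13 false rings: 99 − 13 = 86.
The ring at the bark edge is 1945 CE, so the injury scar dates to 1945 − 86 = 1859 CE.

1859 CE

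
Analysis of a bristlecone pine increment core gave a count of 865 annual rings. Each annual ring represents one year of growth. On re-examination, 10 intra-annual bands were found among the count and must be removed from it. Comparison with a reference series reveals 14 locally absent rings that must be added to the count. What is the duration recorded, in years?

After corrections the count is 865 − 10 + 14 = 869 annual rings.
At one annual ring per year, that is 869 years.

869 yr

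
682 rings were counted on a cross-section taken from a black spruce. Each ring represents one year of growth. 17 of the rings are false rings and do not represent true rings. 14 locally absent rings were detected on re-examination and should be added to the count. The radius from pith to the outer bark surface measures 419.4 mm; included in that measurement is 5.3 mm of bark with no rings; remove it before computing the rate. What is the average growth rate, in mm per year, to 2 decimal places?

Adjusted count: 682 − 17 + 14 = 679 rings.
The growth record spans 419.4 − 5.3 = 414.1 mm.
Extension rate ≈ 414.1 / 679 = 0.61 mm per year.

0.61 mm per year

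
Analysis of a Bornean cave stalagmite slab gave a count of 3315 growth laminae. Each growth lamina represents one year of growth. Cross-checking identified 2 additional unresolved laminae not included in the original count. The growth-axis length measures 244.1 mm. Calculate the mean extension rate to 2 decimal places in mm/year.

0.07 mm/year

After corrections the count is 3315 + 2 = 3317 growth laminae.
Extension rate ≈ 244.1 / 3317 = 0.07 mm/year.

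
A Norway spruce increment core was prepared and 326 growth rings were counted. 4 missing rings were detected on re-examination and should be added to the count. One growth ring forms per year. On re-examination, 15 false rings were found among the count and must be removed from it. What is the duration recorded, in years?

Adjusted count: 326 − 15 + 4 = 315 growth rings.
With a one-to-one growth ring periodicity this is 315 years.

315 years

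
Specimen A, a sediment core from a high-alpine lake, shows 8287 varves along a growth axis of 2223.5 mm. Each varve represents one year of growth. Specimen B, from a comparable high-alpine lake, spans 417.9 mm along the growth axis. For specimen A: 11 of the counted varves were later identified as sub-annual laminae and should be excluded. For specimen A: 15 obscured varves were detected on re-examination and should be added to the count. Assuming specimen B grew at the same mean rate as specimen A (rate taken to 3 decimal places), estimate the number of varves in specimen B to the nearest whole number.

1559 varves

Specimen A: correcting the raw count gives 8287 − 11 + 15 = 8291 true varves.
A: 2223.5 mm over 8291 years gives 2223.5 / 8291 ≈ 0.268 mm/yr.
Specimen B: 417.9 mm / 0.268 mm per year = 1559.33 years ≈ 1559 varves.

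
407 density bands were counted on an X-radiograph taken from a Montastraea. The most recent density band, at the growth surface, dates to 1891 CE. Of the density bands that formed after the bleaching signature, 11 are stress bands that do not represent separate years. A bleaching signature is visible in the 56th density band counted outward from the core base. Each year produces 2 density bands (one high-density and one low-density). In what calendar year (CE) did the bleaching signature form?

Between density band 56 and the growth surface there are 407 − 56 = 351 density bands.
351 − 11 false = 340 true density bands after the bleaching signature.
With 2 density bands per year, 340 / 2 = 170 years.
Counting back 170 years from 1891 CE places the bleaching signature in 1891 − 170 = 1721 CE.

1721 CE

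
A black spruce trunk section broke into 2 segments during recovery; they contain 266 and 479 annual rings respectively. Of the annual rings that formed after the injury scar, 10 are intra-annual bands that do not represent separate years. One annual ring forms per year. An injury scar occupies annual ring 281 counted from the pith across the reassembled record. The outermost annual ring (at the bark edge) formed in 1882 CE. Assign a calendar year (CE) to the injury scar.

1428 CE

Total annual rings = 266 + 479 = 745.
Between annual ring 281 and the bark edge there are 745 − 281 = 464 annual rings.
Excluding 10 false annual rings: 464 − 10 = 454.
The annual ring at the bark edge is 1882 CE, so the injury scar dates to 1882 − 454 = 1428 CE.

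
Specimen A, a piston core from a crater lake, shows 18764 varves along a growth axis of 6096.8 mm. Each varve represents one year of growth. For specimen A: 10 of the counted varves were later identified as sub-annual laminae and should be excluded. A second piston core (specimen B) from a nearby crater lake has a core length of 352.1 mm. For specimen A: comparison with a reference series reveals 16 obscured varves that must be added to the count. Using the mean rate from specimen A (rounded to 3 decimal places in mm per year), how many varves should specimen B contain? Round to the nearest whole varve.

Specimen A: adjusted count: 18764 − 10 + 16 = 18770 varves.
A: 6096.8 mm over 18770 years gives 6096.8 / 18770 ≈ 0.325 mm/yr.
Specimen B: 352.1 mm / 0.325 mm per year = 1083.38 years ≈ 1083 varves.

1083 varves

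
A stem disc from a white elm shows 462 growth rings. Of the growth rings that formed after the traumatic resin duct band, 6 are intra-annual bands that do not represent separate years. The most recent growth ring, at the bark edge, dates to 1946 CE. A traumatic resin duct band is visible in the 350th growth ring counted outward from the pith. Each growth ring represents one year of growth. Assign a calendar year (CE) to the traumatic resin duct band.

1840 CE

Between growth ring 350 and the bark edge there are 462 − 350 = 112 growth rings.
Excluding 6 false growth rings: 112 − 6 = 106.
1946 − 106 = 1840 CE.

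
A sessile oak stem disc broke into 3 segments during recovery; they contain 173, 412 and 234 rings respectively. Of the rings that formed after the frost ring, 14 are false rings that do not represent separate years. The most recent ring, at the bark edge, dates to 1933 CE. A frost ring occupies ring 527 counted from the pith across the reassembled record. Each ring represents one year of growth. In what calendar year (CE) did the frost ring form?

1655 CE

Total rings = 173 + 412 + 234 = 819.
The frost ring sits at ring 527 from the pith, so 819 − 527 = 292 rings formed after it.
Removing the 14 false rings leaves 292 − 14 = 278 true rings beyond the frost ring.
1933 − 278 = 1655 CE.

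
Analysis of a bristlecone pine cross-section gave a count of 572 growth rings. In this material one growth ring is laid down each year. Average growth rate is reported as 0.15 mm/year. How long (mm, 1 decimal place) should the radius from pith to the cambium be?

85.8 mm

572 years of growth are recorded.
Predicted length = 0.15 mm/year × 572 years = 85.8 mm.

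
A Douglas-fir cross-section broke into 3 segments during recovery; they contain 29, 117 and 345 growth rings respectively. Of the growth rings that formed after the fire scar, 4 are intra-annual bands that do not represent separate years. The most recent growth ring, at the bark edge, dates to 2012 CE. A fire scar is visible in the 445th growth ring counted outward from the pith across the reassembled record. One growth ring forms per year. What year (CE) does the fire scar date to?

1970 CE

Total growth rings = 29 + 117 + 345 = 491.
The fire scar sits at growth ring 445 from the pith, so 491 − 445 = 46 growth rings formed after it.
46 − 4 false = 42 true growth rings after the fire scar.
Counting back 42 years from 2012 CE places the fire scar in 2012 − 42 = 1970 CE.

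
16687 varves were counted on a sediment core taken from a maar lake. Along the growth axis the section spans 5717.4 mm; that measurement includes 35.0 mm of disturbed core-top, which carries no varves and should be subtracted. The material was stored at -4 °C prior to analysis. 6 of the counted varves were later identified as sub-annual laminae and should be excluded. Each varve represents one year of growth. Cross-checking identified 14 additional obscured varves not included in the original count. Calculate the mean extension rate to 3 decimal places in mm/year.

Correcting the raw count gives 16687 − 6 + 14 = 16695 true varves.
Net length = 5717.4 − 35.0 = 5682.4 mm.
5682.4 mm over 16695 years gives 5682.4 / 16695 ≈ 0.340 mm/year.

0.340 mm/year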